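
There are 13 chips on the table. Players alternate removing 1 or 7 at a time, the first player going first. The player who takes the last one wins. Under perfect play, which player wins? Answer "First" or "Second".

First

Positions where the player to move wins (W) vs loses (L):
i:   0  1  2  3  4  5  6  7  8  9 10 11 12 13
     L  W  L  W  L  W  L  W  L  W  L  W  L  W
Position 13 is W, so the first player wins.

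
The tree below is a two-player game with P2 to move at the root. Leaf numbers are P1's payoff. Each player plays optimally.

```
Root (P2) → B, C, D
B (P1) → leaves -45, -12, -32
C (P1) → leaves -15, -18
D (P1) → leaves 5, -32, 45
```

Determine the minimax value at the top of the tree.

B (P1): max(-45, -12, -32) = -12
C (P1): max(-15, -18) = -15
D (P1): max(5, -32, 45) = 45
Root (P2): min(-12, -15, 45) = -15

-15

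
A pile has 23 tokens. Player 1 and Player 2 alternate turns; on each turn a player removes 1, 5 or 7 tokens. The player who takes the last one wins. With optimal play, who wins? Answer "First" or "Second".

W/L table (W = player to move can force a win):
i:   0  1  2  3  4  5  6  7  8  9 10 11 12 13 14 15 16 17 18 19 20 21 22 23
     L  W  L  W  L  W  L  W  L  W  L  W  L  W  L  W  L  W  L  W  L  W  L  W
Position 23 is W, so the first player wins.

First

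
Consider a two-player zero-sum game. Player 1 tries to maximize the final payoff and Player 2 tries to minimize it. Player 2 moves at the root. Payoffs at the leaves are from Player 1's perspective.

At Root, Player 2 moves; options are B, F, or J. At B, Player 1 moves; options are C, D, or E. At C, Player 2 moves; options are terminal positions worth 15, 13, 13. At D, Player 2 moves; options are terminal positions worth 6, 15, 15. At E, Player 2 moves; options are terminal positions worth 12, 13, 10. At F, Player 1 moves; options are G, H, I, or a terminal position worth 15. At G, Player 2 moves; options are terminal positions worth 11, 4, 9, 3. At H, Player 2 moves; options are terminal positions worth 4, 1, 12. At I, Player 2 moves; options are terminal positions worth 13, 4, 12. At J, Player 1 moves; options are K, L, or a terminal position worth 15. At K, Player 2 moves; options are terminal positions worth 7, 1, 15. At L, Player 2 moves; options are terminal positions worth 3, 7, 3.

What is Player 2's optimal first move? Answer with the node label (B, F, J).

C (Player 2): min(15, 13, 13) = 13
D (Player 2): min(6, 15, 15) = 6
E (Player 2): min(12, 13, 10) = 10
B (Player 1): max(13, 6, 10) = 13
G (Player 2): min(11, 4, 9, 3) = 3
H (Player 2): min(4, 1, 12) = 1
I (Player 2): min(13, 4, 12) = 4
F (Player 1): max(3, 1, 4, 15) = 15
K (Player 2): min(7, 1, 15) = 1
L (Player 2): min(3, 7, 3) = 3
J (Player 1): max(1, 3, 15) = 15
Root (Player 2): min(13, 15, 15) = 13
Player 2 picks the child with the lowest value: B (value 13).

B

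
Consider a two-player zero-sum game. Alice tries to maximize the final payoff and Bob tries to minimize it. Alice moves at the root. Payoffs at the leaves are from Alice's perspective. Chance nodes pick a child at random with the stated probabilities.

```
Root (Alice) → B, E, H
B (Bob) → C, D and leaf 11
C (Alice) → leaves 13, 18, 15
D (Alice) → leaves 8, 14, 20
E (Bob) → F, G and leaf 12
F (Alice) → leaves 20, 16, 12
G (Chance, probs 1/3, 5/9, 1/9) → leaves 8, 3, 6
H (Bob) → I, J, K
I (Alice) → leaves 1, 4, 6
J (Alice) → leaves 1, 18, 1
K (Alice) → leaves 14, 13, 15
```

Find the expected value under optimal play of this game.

C (Alice): max(13, 18, 15) = 18
D (Alice): max(8, 14, 20) = 20
B (Bob): min(18, 20, 11) = 11
F (Alice): max(20, 16, 12) = 20
G (Chance): 1/3·8 + 5/9·3 + 1/9·6 = 5
E (Bob): min(20, 5, 12) = 5
I (Alice): max(1, 4, 6) = 6
J (Alice): max(1, 18, 1) = 18
K (Alice): max(14, 13, 15) = 15
H (Bob): min(6, 18, 15) = 6
Root (Alice): max(11, 5, 6) = 11

11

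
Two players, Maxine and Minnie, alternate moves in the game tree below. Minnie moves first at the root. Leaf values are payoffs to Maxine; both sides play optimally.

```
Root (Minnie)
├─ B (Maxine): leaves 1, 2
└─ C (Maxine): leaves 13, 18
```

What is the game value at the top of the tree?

2

B (Maxine): max(1, 2) = 2
C (Maxine): max(13, 18) = 18
Root (Minnie): min(2, 18) = 2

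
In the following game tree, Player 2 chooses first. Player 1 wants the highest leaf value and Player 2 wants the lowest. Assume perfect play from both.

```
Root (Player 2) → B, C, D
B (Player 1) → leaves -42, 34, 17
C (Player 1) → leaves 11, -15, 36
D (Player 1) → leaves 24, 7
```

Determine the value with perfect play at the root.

B (Player 1): max(-42, 34, 17) = 34
C (Player 1): max(11, -15, 36) = 36
D (Player 1): max(24, 7) = 24
Root (Player 2): min(34, 36, 24) = 24

24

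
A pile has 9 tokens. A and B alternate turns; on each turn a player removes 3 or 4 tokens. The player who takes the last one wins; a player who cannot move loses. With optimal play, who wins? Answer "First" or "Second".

Compute winning (W) and losing (L) positions by backward induction:
i:   0  1  2  3  4  5  6  7  8  9
     L  L  L  W  W  W  W  L  L  L
Position 9 is L, so the second player wins.

Second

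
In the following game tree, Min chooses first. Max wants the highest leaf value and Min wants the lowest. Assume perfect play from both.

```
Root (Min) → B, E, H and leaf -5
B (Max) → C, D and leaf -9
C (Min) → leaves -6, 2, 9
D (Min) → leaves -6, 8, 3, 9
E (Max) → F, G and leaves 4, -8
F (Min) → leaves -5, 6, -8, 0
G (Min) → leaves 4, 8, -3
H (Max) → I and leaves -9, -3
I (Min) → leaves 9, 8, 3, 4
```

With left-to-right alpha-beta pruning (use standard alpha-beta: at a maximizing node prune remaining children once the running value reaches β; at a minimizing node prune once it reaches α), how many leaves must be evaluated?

C [α=-∞,β=+∞]: v=-6
D [α=-6,β=+∞]: v=-6 after child 1 ≤ α → α-cutoff, skip 3
B [α=-∞,β=+∞]: v=-6
F [α=-∞,β=-6]: v=-8
G [α=-8,β=-6]: v=-3
E [α=-∞,β=-6]: v=-3 after child 2 ≥ β → β-cutoff, skip 2
I [α=-∞,β=-6]: v=3
H [α=-∞,β=-6]: v=3 after child 1 ≥ β → β-cutoff, skip 2
Root [α=-∞,β=+∞]: v=-6
Leaves evaluated: 17 of 24.

17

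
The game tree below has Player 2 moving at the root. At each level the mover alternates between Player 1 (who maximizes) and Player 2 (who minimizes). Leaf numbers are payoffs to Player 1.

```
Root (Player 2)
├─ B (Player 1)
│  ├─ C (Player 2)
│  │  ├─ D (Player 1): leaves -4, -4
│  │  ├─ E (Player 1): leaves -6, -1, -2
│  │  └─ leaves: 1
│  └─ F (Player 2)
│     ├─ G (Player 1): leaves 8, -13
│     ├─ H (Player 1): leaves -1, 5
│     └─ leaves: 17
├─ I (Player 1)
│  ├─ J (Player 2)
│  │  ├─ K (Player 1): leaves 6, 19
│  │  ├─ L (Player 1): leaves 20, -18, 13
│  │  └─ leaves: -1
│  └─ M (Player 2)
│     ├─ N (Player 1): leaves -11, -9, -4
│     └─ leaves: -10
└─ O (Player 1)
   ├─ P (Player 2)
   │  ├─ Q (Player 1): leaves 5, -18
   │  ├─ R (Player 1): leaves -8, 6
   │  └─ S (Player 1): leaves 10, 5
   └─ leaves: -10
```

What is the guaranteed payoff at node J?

-1

K: max(6, 19) = 19
L: max(20, -18, 13) = 20
J: min(19, 20, -1) = -1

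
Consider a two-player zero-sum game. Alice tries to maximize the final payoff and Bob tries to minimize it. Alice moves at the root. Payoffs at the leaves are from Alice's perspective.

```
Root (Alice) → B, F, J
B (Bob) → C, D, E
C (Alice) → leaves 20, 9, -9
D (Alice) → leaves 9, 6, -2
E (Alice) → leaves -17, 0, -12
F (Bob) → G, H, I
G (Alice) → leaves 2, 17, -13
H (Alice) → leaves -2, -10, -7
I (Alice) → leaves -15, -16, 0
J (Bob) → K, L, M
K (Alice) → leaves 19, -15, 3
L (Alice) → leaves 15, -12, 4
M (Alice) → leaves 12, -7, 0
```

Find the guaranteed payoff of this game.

12

C (Alice): max(20, 9, -9) = 20
D (Alice): max(9, 6, -2) = 9
E (Alice): max(-17, 0, -12) = 0
B (Bob): min(20, 9, 0) = 0
G (Alice): max(2, 17, -13) = 17
H (Alice): max(-2, -10, -7) = -2
I (Alice): max(-15, -16, 0) = 0
F (Bob): min(17, -2, 0) = -2
K (Alice): max(19, -15, 3) = 19
L (Alice): max(15, -12, 4) = 15
M (Alice): max(12, -7, 0) = 12
J (Bob): min(19, 15, 12) = 12
Root (Alice): max(0, -2, 12) = 12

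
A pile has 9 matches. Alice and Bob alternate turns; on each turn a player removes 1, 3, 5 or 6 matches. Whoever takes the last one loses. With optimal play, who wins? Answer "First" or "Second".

Positions where the player to move wins (W) vs loses (L):
i:   0  1  2  3  4  5  6  7  8  9
     W  L  W  L  W  L  W  W  W  W
Position 9 is W, so the first player wins.

First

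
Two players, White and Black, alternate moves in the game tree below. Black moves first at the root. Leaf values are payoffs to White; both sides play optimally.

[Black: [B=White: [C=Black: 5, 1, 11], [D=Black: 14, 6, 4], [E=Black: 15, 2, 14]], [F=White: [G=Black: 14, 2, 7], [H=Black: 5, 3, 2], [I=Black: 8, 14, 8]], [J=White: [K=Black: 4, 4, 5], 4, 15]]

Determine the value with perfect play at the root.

4

C (Black): min(5, 1, 11) = 1
D (Black): min(14, 6, 4) = 4
E (Black): min(15, 2, 14) = 2
B (White): max(1, 4, 2) = 4
G (Black): min(14, 2, 7) = 2
H (Black): min(5, 3, 2) = 2
I (Black): min(8, 14, 8) = 8
F (White): max(2, 2, 8) = 8
K (Black): min(4, 4, 5) = 4
J (White): max(4, 4, 15) = 15
Root (Black): min(4, 8, 15) = 4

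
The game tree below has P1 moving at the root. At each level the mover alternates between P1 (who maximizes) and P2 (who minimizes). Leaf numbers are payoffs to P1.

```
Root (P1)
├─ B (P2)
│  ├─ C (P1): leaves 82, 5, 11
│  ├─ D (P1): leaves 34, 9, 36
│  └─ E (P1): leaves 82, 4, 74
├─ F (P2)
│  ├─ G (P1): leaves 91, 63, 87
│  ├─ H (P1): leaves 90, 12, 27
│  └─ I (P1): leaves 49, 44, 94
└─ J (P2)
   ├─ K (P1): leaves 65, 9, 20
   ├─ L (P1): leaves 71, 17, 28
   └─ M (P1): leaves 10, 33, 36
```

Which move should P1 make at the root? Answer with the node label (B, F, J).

F

C (P1): max(82, 5, 11) = 82
D (P1): max(34, 9, 36) = 36
E (P1): max(82, 4, 74) = 82
B (P2): min(82, 36, 82) = 36
G (P1): max(91, 63, 87) = 91
H (P1): max(90, 12, 27) = 90
I (P1): max(49, 44, 94) = 94
F (P2): min(91, 90, 94) = 90
K (P1): max(65, 9, 20) = 65
L (P1): max(71, 17, 28) = 71
M (P1): max(10, 33, 36) = 36
J (P2): min(65, 71, 36) = 36
Root (P1): max(36, 90, 36) = 90
P1 picks the child with the highest value: F (value 90).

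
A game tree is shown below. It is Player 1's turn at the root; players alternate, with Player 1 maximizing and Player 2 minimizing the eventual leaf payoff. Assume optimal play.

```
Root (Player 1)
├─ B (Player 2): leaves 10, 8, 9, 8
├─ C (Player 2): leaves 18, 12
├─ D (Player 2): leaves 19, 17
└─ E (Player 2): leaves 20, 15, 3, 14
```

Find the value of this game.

17

B (Player 2): min(10, 8, 9, 8) = 8
C (Player 2): min(18, 12) = 12
D (Player 2): min(19, 17) = 17
E (Player 2): min(20, 15, 3, 14) = 3
Root (Player 1): max(8, 12, 17, 3) = 17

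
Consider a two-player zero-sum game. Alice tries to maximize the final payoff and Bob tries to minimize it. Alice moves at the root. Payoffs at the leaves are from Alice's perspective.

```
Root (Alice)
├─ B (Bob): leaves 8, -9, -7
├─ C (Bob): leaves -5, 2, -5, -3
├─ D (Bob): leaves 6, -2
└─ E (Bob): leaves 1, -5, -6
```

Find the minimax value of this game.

B (Bob): min(8, -9, -7) = -9
C (Bob): min(-5, 2, -5, -3) = -5
D (Bob): min(6, -2) = -2
E (Bob): min(1, -5, -6) = -6
Root (Alice): max(-9, -5, -2, -6) = -2

-2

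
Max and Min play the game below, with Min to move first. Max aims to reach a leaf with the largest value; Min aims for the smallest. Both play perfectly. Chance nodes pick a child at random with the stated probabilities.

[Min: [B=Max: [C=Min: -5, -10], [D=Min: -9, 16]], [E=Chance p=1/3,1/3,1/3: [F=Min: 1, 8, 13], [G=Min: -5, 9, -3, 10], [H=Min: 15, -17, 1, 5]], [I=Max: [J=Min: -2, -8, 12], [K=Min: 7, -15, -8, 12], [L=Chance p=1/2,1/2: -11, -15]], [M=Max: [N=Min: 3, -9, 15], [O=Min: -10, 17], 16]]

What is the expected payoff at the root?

-9

C (Min): min(-5, -10) = -10
D (Min): min(-9, 16) = -9
B (Max): max(-10, -9) = -9
F (Min): min(1, 8, 13) = 1
G (Min): min(-5, 9, -3, 10) = -5
H (Min): min(15, -17, 1, 5) = -17
E (Chance): 1/3·1 + 1/3·-5 + 1/3·-17 = -7
J (Min): min(-2, -8, 12) = -8
K (Min): min(7, -15, -8, 12) = -15
L (Chance): 1/2·-11 + 1/2·-15 = -13
I (Max): max(-8, -15, -13) = -8
N (Min): min(3, -9, 15) = -9
O (Min): min(-10, 17) = -10
M (Max): max(-9, -10, 16) = 16
Root (Min): min(-9, -7, -8, 16) = -9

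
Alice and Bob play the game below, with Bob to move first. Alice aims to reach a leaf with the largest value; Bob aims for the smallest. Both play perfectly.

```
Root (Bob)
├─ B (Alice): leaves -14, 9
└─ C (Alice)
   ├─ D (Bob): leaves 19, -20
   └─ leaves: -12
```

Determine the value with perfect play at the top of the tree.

-12

B (Alice): max(-14, 9) = 9
D (Bob): min(19, -20) = -20
C (Alice): max(-20, -12) = -12
Root (Bob): min(9, -12) = -12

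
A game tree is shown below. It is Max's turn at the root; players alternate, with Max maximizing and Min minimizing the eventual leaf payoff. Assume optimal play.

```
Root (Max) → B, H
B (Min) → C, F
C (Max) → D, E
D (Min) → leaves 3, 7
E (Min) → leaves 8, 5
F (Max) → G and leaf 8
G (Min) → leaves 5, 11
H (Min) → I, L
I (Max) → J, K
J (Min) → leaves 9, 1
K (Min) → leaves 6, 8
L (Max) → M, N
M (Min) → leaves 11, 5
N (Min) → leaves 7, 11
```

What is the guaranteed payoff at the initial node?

D (Min): min(3, 7) = 3
E (Min): min(8, 5) = 5
C (Max): max(3, 5) = 5
G (Min): min(5, 11) = 5
F (Max): max(5, 8) = 8
B (Min): min(5, 8) = 5
J (Min): min(9, 1) = 1
K (Min): min(6, 8) = 6
I (Max): max(1, 6) = 6
M (Min): min(11, 5) = 5
N (Min): min(7, 11) = 7
L (Max): max(5, 7) = 7
H (Min): min(6, 7) = 6
Root (Max): max(5, 6) = 6

6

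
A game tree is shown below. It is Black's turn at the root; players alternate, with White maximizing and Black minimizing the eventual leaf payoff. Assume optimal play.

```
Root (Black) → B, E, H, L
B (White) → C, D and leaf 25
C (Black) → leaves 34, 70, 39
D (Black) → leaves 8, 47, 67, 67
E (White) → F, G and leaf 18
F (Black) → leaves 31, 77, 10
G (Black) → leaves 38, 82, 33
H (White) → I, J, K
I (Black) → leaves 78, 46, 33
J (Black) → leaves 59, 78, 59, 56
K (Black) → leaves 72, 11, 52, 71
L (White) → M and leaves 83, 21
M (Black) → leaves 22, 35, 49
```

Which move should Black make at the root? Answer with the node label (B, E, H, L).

E

C (Black): min(34, 70, 39) = 34
D (Black): min(8, 47, 67, 67) = 8
B (White): max(34, 8, 25) = 34
F (Black): min(31, 77, 10) = 10
G (Black): min(38, 82, 33) = 33
E (White): max(10, 33, 18) = 33
I (Black): min(78, 46, 33) = 33
J (Black): min(59, 78, 59, 56) = 56
K (Black): min(72, 11, 52, 71) = 11
H (White): max(33, 56, 11) = 56
M (Black): min(22, 35, 49) = 22
L (White): max(22, 83, 21) = 83
Root (Black): min(34, 33, 56, 83) = 33
Black picks the child with the lowest value: E (value 33).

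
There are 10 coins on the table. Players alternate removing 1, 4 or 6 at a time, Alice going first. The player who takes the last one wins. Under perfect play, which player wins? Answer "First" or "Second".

Second

i:   0  1  2  3  4  5  6  7  8  9 10
     L  W  L  W  W  L  W  L  W  W  L
Position 10 is L, so the second player wins.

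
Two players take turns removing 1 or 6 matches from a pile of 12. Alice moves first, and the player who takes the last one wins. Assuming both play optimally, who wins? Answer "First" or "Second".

Compute winning (W) and losing (L) positions by backward induction:
i:   0  1  2  3  4  5  6  7  8  9 10 11 12
     L  W  L  W  L  W  W  L  W  L  W  L  W
Position 12 is W, so the first player wins.

First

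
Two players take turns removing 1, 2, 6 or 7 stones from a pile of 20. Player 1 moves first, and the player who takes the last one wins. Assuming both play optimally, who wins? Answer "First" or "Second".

First

i:   0  1  2  3  4  5  6  7  8  9 10 11 12 13 14 15 16 17 18 19 20
     L  W  W  L  W  W  W  W  L  W  W  L  W  W  W  W  L  W  W  L  W
Position 20 is W, so the first player wins.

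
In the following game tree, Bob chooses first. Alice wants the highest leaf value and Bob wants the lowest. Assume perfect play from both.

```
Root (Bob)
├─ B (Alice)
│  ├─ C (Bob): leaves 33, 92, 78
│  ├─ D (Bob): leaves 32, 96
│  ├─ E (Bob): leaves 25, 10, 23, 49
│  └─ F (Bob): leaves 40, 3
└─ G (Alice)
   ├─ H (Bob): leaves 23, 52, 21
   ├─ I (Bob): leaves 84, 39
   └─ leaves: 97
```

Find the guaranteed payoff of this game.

C (Bob): min(33, 92, 78) = 33
D (Bob): min(32, 96) = 32
E (Bob): min(25, 10, 23, 49) = 10
F (Bob): min(40, 3) = 3
B (Alice): max(33, 32, 10, 3) = 33
H (Bob): min(23, 52, 21) = 21
I (Bob): min(84, 39) = 39
G (Alice): max(21, 39, 97) = 97
Root (Bob): min(33, 97) = 33

33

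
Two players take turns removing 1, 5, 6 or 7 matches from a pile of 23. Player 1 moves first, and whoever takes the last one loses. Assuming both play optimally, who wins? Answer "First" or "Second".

First

Mark each pile size as W (mover wins) or L (mover loses):
i:   0  1  2  3  4  5  6  7  8  9 10 11 12 13 14 15 16 17 18 19 20 21 22 23
     W  L  W  L  W  L  W  W  W  W  W  W  W  L  W  L  W  L  W  W  W  W  W  W
Position 23 is W, so the first player wins.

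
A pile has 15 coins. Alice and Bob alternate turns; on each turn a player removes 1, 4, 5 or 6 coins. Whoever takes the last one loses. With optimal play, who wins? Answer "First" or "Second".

Compute winning (W) and losing (L) positions by backward induction:
i:   0  1  2  3  4  5  6  7  8  9 10 11 12 13 14 15
     W  L  W  L  W  W  W  W  W  W  L  W  L  W  W  W
Position 15 is W, so the first player wins.

First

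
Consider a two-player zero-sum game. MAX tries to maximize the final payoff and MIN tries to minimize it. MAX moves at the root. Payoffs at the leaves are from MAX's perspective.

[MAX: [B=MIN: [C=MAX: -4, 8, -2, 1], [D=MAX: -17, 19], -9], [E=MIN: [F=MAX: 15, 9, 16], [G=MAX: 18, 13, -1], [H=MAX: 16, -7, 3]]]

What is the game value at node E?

F: max(15, 9, 16) = 16
G: max(18, 13, -1) = 18
H: max(16, -7, 3) = 16
E: min(16, 18, 16) = 16

16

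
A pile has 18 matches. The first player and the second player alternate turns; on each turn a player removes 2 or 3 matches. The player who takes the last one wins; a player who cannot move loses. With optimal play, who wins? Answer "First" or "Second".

First

i:   0  1  2  3  4  5  6  7  8  9 10 11 12 13 14 15 16 17 18
     L  L  W  W  W  L  L  W  W  W  L  L  W  W  W  L  L  W  W
Position 18 is W, so the first player wins.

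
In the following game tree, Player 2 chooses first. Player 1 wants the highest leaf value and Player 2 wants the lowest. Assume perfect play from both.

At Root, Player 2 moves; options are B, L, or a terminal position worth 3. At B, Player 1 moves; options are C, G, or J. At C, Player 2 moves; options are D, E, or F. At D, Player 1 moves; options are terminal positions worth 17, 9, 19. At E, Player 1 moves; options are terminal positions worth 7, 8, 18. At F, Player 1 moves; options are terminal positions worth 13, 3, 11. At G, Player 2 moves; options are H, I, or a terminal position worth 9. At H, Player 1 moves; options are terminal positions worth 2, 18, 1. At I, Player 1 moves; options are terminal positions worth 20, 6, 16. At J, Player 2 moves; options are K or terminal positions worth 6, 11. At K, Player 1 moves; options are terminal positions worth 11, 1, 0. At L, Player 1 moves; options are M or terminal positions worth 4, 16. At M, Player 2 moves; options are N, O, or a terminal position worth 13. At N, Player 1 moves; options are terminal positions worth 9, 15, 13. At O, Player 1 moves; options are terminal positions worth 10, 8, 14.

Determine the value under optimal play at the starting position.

D (Player 1): max(17, 9, 19) = 19
E (Player 1): max(7, 8, 18) = 18
F (Player 1): max(13, 3, 11) = 13
C (Player 2): min(19, 18, 13) = 13
H (Player 1): max(2, 18, 1) = 18
I (Player 1): max(20, 6, 16) = 20
G (Player 2): min(18, 20, 9) = 9
K (Player 1): max(11, 1, 0) = 11
J (Player 2): min(11, 6, 11) = 6
B (Player 1): max(13, 9, 6) = 13
N (Player 1): max(9, 15, 13) = 15
O (Player 1): max(10, 8, 14) = 14
M (Player 2): min(15, 14, 13) = 13
L (Player 1): max(13, 4, 16) = 16
Root (Player 2): min(13, 16, 3) = 3

3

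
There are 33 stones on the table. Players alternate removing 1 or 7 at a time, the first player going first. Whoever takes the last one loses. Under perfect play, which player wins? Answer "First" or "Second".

Second

Positions where the player to move wins (W) vs loses (L):
i:   0  1  2  3  4  5  6  7  8  9 10 11 12 13 14 15 16 17 18 19 20 21 22 23 24 25 26 27 28 29 30 31 32 33
     W  L  W  L  W  L  W  L  W  L  W  L  W  L  W  L  W  L  W  L  W  L  W  L  W  L  W  L  W  L  W  L  W  L
Position 33 is L, so the second player wins.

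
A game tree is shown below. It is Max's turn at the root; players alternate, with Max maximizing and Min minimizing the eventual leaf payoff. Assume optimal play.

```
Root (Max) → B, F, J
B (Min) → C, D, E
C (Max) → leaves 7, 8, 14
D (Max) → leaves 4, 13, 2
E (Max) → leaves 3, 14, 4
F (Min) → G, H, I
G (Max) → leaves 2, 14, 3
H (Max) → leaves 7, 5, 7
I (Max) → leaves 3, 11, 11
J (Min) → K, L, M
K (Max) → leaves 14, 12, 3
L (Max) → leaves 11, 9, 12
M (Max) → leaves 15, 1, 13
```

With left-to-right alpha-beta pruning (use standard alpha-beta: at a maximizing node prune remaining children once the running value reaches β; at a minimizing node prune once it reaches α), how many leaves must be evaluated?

20

C [α=-∞,β=+∞]: v=14
D [α=-∞,β=14]: v=13
E [α=-∞,β=13]: v=14 after child 2 ≥ β → β-cutoff, skip 1
B [α=-∞,β=+∞]: v=13
G [α=13,β=+∞]: v=14
H [α=13,β=14]: v=7
F [α=13,β=+∞]: v=7 after child 2 ≤ α → α-cutoff, skip 1
K [α=13,β=+∞]: v=14
L [α=13,β=14]: v=12
J [α=13,β=+∞]: v=12 after child 2 ≤ α → α-cutoff, skip 1
Root [α=-∞,β=+∞]: v=13
Leaves evaluated: 20 of 27.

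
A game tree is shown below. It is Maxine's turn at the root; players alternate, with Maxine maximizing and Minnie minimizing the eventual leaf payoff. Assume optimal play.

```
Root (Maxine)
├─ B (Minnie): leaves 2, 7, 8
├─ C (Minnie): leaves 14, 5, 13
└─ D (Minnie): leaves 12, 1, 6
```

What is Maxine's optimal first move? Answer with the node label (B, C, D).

B (Minnie): min(2, 7, 8) = 2
C (Minnie): min(14, 5, 13) = 5
D (Minnie): min(12, 1, 6) = 1
Root (Maxine): max(2, 5, 1) = 5
Maxine picks the child with the highest value: C (value 5).

C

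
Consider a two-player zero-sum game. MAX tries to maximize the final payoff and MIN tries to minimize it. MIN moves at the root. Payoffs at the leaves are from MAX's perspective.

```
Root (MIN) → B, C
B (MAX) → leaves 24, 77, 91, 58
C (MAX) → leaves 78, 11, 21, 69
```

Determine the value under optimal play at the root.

B (MAX): max(24, 77, 91, 58) = 91
C (MAX): max(78, 11, 21, 69) = 78
Root (MIN): min(91, 78) = 78

78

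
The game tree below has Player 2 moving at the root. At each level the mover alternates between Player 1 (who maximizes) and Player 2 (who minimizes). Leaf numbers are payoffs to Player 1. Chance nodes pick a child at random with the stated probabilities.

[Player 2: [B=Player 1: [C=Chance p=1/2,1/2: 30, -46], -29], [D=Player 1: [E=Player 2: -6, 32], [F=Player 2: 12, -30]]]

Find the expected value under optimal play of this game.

-8

C (Chance): 1/2·30 + 1/2·-46 = -8
B (Player 1): max(-8, -29) = -8
E (Player 2): min(-6, 32) = -6
F (Player 2): min(12, -30) = -30
D (Player 1): max(-6, -30) = -6
Root (Player 2): min(-8, -6) = -8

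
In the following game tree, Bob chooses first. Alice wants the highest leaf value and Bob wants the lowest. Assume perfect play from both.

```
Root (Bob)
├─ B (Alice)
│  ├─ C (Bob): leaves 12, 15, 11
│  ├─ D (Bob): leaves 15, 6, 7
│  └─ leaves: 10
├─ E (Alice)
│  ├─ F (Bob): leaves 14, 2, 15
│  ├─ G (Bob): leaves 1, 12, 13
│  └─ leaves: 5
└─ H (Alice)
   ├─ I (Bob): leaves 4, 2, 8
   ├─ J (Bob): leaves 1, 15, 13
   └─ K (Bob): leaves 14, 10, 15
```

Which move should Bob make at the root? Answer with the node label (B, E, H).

C (Bob): min(12, 15, 11) = 11
D (Bob): min(15, 6, 7) = 6
B (Alice): max(11, 6, 10) = 11
F (Bob): min(14, 2, 15) = 2
G (Bob): min(1, 12, 13) = 1
E (Alice): max(2, 1, 5) = 5
I (Bob): min(4, 2, 8) = 2
J (Bob): min(1, 15, 13) = 1
K (Bob): min(14, 10, 15) = 10
H (Alice): max(2, 1, 10) = 10
Root (Bob): min(11, 5, 10) = 5
Bob picks the child with the lowest value: E (value 5).

E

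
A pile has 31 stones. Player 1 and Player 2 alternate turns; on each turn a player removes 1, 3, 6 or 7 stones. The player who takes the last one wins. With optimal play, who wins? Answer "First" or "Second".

W/L table (W = player to move can force a win):
i:   0  1  2  3  4  5  6  7  8  9 10 11 12 13 14 15 16 17 18 19 20 21 22 23 24 25 26 27 28 29 30 31
     L  W  L  W  L  W  W  W  W  W  W  W  L  W  L  W  L  W  W  W  W  W  W  W  L  W  L  W  L  W  W  W
Position 31 is W, so the first player wins.

First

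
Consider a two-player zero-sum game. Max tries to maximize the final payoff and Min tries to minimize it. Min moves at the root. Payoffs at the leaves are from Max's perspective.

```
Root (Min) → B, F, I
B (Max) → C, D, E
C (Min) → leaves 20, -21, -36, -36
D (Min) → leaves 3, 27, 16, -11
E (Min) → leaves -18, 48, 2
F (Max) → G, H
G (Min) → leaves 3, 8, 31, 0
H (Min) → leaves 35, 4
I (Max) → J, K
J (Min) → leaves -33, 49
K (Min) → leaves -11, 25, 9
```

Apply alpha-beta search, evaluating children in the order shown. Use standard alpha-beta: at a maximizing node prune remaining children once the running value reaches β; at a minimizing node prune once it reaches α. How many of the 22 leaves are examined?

18

C [α=-∞,β=+∞]: v=-36
D [α=-36,β=+∞]: v=-11
E [α=-11,β=+∞]: v=-18 after child 1 ≤ α → α-cutoff, skip 2
B [α=-∞,β=+∞]: v=-11
G [α=-∞,β=-11]: v=0
F [α=-∞,β=-11]: v=0 after child 1 ≥ β → β-cutoff, skip 1
J [α=-∞,β=-11]: v=-33
K [α=-33,β=-11]: v=-11
I [α=-∞,β=-11]: v=-11
Root [α=-∞,β=+∞]: v=-11
Leaves evaluated: 18 of 22.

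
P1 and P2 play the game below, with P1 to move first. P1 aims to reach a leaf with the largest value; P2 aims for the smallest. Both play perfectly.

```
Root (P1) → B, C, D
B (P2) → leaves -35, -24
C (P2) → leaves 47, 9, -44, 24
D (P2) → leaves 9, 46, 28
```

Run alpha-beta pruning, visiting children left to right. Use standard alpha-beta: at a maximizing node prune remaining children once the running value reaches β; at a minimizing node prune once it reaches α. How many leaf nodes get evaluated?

B [α=-∞,β=+∞]: v=-35
C [α=-35,β=+∞]: v=-44 after child 3 ≤ α → α-cutoff, skip 1
D [α=-35,β=+∞]: v=9
Root [α=-∞,β=+∞]: v=9
Leaves evaluated: 8 of 9.

8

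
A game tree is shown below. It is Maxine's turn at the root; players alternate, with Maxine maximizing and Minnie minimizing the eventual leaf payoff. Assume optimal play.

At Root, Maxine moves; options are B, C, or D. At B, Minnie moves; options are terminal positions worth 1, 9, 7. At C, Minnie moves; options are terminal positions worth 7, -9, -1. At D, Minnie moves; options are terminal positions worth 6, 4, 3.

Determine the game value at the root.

3

B (Minnie): min(1, 9, 7) = 1
C (Minnie): min(7, -9, -1) = -9
D (Minnie): min(6, 4, 3) = 3
Root (Maxine): max(1, -9, 3) = 3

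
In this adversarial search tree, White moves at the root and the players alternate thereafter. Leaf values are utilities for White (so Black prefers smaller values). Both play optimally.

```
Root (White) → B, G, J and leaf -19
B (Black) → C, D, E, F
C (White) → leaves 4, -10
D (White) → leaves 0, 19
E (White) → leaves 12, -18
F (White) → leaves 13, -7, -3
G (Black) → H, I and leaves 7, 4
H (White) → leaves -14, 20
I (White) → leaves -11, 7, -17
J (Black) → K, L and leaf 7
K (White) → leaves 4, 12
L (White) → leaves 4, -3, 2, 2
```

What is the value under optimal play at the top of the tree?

4

C (White): max(4, -10) = 4
D (White): max(0, 19) = 19
E (White): max(12, -18) = 12
F (White): max(13, -7, -3) = 13
B (Black): min(4, 19, 12, 13) = 4
H (White): max(-14, 20) = 20
I (White): max(-11, 7, -17) = 7
G (Black): min(20, 7, 7, 4) = 4
K (White): max(4, 12) = 12
L (White): max(4, -3, 2, 2) = 4
J (Black): min(12, 4, 7) = 4
Root (White): max(4, 4, 4, -19) = 4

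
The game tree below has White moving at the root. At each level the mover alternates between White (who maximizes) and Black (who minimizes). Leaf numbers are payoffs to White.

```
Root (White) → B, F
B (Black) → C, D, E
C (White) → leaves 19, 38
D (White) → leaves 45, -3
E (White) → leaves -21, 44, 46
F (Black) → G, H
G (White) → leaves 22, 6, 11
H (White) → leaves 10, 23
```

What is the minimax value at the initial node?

38

C (White): max(19, 38) = 38
D (White): max(45, -3) = 45
E (White): max(-21, 44, 46) = 46
B (Black): min(38, 45, 46) = 38
G (White): max(22, 6, 11) = 22
H (White): max(10, 23) = 23
F (Black): min(22, 23) = 22
Root (White): max(38, 22) = 38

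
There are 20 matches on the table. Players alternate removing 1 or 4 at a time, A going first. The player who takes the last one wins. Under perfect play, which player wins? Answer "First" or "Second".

Second

W/L table (W = player to move can force a win):
i:   0  1  2  3  4  5  6  7  8  9 10 11 12 13 14 15 16 17 18 19 20
     L  W  L  W  W  L  W  L  W  W  L  W  L  W  W  L  W  L  W  W  L
Position 20 is L, so the second player wins.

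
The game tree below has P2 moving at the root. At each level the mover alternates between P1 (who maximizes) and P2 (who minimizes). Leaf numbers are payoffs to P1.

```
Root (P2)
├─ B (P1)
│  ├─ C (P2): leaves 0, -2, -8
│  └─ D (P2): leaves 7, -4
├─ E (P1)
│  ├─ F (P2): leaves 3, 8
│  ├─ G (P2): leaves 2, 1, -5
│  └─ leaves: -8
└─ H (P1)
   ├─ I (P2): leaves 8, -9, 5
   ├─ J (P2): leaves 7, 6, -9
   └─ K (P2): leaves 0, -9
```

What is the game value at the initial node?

C (P2): min(0, -2, -8) = -8
D (P2): min(7, -4) = -4
B (P1): max(-8, -4) = -4
F (P2): min(3, 8) = 3
G (P2): min(2, 1, -5) = -5
E (P1): max(3, -5, -8) = 3
I (P2): min(8, -9, 5) = -9
J (P2): min(7, 6, -9) = -9
K (P2): min(0, -9) = -9
H (P1): max(-9, -9, -9) = -9
Root (P2): min(-4, 3, -9) = -9

-9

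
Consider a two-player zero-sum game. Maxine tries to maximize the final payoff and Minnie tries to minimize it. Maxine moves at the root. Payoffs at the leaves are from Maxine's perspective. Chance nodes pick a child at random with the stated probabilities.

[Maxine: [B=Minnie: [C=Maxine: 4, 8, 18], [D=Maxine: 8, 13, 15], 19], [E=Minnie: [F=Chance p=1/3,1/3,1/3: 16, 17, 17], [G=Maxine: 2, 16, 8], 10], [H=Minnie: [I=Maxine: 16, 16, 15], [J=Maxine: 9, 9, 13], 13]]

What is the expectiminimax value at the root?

15

C (Maxine): max(4, 8, 18) = 18
D (Maxine): max(8, 13, 15) = 15
B (Minnie): min(18, 15, 19) = 15
F (Chance): 1/3·16 + 1/3·17 + 1/3·17 = 16.67
G (Maxine): max(2, 16, 8) = 16
E (Minnie): min(16.67, 16, 10) = 10
I (Maxine): max(16, 16, 15) = 16
J (Maxine): max(9, 9, 13) = 13
H (Minnie): min(16, 13, 13) = 13
Root (Maxine): max(15, 10, 13) = 15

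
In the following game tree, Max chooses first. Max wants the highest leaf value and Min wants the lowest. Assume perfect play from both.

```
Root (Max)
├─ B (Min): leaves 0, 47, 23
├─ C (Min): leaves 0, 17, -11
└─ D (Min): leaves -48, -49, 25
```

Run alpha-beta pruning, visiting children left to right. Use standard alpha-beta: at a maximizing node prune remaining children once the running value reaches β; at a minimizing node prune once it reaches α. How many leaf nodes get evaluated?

5

B [α=-∞,β=+∞]: v=0
C [α=0,β=+∞]: v=0 after child 1 ≤ α → α-cutoff, skip 2
D [α=0,β=+∞]: v=-48 after child 1 ≤ α → α-cutoff, skip 2
Root [α=-∞,β=+∞]: v=0
Leaves evaluated: 5 of 9.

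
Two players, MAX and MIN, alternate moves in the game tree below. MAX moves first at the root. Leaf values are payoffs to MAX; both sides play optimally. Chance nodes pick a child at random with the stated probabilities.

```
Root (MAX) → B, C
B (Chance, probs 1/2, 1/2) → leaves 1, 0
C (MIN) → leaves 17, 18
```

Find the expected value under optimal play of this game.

17

B (Chance): 1/2·1 + 1/2·0 = 0.5
C (MIN): min(17, 18) = 17
Root (MAX): max(0.5, 17) = 17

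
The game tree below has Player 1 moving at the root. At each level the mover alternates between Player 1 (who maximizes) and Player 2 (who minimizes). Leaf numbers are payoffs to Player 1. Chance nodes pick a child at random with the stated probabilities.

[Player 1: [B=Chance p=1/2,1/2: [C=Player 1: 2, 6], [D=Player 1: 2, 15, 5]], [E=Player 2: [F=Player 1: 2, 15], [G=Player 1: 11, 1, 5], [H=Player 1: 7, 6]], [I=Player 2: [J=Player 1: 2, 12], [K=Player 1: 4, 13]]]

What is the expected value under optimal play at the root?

12

C (Player 1): max(2, 6) = 6
D (Player 1): max(2, 15, 5) = 15
B (Chance): 1/2·6 + 1/2·15 = 10.5
F (Player 1): max(2, 15) = 15
G (Player 1): max(11, 1, 5) = 11
H (Player 1): max(7, 6) = 7
E (Player 2): min(15, 11, 7) = 7
J (Player 1): max(2, 12) = 12
K (Player 1): max(4, 13) = 13
I (Player 2): min(12, 13) = 12
Root (Player 1): max(10.5, 7, 12) = 12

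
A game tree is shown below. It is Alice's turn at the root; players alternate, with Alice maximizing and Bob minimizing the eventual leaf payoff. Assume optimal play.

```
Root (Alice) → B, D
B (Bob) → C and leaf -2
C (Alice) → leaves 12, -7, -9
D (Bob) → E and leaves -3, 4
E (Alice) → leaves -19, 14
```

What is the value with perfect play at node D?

-3

E: max(-19, 14) = 14
D: min(14, -3, 4) = -3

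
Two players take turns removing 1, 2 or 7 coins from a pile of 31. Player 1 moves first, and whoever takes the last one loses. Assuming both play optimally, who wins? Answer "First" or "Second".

i:   0  1  2  3  4  5  6  7  8  9 10 11 12 13 14 15 16 17 18 19 20 21 22 23 24 25 26 27 28 29 30 31
     W  L  W  W  L  W  W  L  W  W  L  W  W  L  W  W  L  W  W  L  W  W  L  W  W  L  W  W  L  W  W  L
Position 31 is L, so the second player wins.

Second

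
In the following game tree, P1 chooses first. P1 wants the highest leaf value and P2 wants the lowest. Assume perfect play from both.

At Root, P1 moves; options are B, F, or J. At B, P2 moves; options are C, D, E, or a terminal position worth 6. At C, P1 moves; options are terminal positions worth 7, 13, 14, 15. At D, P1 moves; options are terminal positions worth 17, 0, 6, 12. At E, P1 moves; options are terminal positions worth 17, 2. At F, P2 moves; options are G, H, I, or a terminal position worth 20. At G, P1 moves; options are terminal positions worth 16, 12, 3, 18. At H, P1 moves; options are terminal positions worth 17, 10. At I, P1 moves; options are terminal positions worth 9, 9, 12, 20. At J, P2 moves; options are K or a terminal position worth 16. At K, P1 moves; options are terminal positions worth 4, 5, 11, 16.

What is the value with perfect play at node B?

C: max(7, 13, 14, 15) = 15
D: max(17, 0, 6, 12) = 17
E: max(17, 2) = 17
B: min(15, 17, 17, 6) = 6

6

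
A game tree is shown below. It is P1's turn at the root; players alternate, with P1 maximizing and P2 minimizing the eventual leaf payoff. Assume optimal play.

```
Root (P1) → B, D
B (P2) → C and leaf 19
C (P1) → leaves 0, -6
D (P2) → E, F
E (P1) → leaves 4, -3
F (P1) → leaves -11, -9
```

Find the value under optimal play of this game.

0

C (P1): max(0, -6) = 0
B (P2): min(0, 19) = 0
E (P1): max(4, -3) = 4
F (P1): max(-11, -9) = -9
D (P2): min(4, -9) = -9
Root (P1): max(0, -9) = 0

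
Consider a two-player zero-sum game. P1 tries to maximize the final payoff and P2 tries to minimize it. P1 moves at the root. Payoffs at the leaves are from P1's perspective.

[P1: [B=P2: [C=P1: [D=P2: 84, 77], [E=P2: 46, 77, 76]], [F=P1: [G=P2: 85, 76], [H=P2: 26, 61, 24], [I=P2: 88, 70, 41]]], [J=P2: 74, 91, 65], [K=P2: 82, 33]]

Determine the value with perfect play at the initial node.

76

D (P2): min(84, 77) = 77
E (P2): min(46, 77, 76) = 46
C (P1): max(77, 46) = 77
G (P2): min(85, 76) = 76
H (P2): min(26, 61, 24) = 24
I (P2): min(88, 70, 41) = 41
F (P1): max(76, 24, 41) = 76
B (P2): min(77, 76) = 76
J (P2): min(74, 91, 65) = 65
K (P2): min(82, 33) = 33
Root (P1): max(76, 65, 33) = 76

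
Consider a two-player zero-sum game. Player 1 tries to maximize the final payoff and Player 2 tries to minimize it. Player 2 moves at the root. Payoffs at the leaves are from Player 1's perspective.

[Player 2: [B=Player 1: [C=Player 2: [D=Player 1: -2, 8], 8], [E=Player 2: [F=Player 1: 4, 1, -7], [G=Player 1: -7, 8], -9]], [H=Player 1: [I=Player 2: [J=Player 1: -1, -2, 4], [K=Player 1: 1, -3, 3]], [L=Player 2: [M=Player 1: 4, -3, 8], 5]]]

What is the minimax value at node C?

8

D: max(-2, 8) = 8
C: min(8, 8) = 8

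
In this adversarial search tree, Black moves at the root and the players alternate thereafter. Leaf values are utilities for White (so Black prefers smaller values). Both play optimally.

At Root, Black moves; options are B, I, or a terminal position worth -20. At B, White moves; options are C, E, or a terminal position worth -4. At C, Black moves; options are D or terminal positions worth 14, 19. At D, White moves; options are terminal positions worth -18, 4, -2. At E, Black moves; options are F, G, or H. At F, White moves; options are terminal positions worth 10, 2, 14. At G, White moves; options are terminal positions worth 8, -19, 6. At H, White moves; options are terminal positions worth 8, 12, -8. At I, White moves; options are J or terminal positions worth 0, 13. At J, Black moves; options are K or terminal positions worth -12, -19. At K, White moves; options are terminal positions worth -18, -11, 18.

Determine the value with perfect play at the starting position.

D (White): max(-18, 4, -2) = 4
C (Black): min(4, 14, 19) = 4
F (White): max(10, 2, 14) = 14
G (White): max(8, -19, 6) = 8
H (White): max(8, 12, -8) = 12
E (Black): min(14, 8, 12) = 8
B (White): max(4, 8, -4) = 8
K (White): max(-18, -11, 18) = 18
J (Black): min(18, -12, -19) = -19
I (White): max(-19, 0, 13) = 13
Root (Black): min(8, 13, -20) = -20

-20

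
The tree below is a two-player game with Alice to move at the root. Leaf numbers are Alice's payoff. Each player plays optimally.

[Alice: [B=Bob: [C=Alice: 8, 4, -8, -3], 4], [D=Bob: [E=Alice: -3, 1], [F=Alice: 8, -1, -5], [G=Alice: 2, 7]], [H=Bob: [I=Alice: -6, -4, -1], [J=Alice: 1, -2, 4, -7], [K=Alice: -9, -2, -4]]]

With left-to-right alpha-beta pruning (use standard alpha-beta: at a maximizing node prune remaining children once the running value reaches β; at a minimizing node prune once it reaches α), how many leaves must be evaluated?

10

C [α=-∞,β=+∞]: v=8
B [α=-∞,β=+∞]: v=4
E [α=4,β=+∞]: v=1
D [α=4,β=+∞]: v=1 after child 1 ≤ α → α-cutoff, skip 2
I [α=4,β=+∞]: v=-1
H [α=4,β=+∞]: v=-1 after child 1 ≤ α → α-cutoff, skip 2
Root [α=-∞,β=+∞]: v=4
Leaves evaluated: 10 of 22.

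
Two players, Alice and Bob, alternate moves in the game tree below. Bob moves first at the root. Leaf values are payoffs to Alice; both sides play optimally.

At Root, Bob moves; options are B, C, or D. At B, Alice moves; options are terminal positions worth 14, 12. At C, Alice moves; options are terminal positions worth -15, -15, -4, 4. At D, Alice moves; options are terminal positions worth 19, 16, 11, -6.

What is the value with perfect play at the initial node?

B (Alice): max(14, 12) = 14
C (Alice): max(-15, -15, -4, 4) = 4
D (Alice): max(19, 16, 11, -6) = 19
Root (Bob): min(14, 4, 19) = 4

4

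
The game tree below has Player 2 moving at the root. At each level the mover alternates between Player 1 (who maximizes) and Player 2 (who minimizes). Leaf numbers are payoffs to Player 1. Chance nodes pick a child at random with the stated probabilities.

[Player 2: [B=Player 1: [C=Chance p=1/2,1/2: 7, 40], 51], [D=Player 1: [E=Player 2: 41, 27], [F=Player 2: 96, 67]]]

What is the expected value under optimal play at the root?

51

C (Chance): 1/2·7 + 1/2·40 = 23.5
B (Player 1): max(23.5, 51) = 51
E (Player 2): min(41, 27) = 27
F (Player 2): min(96, 67) = 67
D (Player 1): max(27, 67) = 67
Root (Player 2): min(51, 67) = 51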